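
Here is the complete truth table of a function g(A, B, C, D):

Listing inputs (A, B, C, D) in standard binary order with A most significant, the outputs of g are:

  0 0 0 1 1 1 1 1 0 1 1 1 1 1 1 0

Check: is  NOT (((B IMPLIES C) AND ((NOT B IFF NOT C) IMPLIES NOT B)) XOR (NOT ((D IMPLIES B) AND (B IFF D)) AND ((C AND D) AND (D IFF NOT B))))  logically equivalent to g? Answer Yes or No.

No

Evaluate NOT (((B IMPLIES C) AND ((NOT B IFF NOT C) IMPLIES NOT B)) XOR (NOT ((D IMPLIES B) AND (B IFF D)) AND ((C AND D) AND (D IFF NOT B)))) on each row and compare to g:
  A=0, B=0, C=0, D=0: formula gives 0, g = 0 ✓
  A=0, B=0, C=0, D=1: formula gives 0, g = 0 ✓
  A=0, B=0, C=1, D=0: formula gives 0, g = 0 ✓
  A=0, B=0, C=1, D=1: formula gives 1, g = 1 ✓
  …
  A=1, B=0, C=0, D=1: formula gives 0, but g = 1 ✗
Since they disagree at (1,0,0,1), the expression is not a correct formula for g.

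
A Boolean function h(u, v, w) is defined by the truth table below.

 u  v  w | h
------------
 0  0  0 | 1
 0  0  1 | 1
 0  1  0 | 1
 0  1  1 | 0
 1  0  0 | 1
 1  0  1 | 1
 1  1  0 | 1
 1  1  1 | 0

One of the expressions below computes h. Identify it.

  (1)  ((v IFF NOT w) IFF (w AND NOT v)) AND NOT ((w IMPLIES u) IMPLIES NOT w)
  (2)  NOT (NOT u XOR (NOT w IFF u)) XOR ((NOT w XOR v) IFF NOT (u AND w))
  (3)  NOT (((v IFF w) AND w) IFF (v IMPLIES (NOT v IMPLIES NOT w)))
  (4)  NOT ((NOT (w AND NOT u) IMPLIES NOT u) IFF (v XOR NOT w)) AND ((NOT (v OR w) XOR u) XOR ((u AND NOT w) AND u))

(1) disagrees with h on (0,0,0) (formula → 0, table → 1); rule it out.
(2) disagrees with h on (0,1,0) (formula → 0, table → 1); rule it out.
(4) disagrees with h on (0,0,0) (formula → 0, table → 1); rule it out.
(3) is the remaining candidate, and it agrees with h on all 8 inputs.

3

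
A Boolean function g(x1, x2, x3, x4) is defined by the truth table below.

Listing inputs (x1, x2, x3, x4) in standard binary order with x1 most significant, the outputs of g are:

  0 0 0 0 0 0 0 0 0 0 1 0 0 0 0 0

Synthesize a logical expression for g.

Only row (1,0,1,0) gives 1. That row's minterm x1·¬x2·x3·¬x4 is g directly.

g(x1, x2, x3, x4) = ((x1 AND NOT x2) AND x3) AND NOT x4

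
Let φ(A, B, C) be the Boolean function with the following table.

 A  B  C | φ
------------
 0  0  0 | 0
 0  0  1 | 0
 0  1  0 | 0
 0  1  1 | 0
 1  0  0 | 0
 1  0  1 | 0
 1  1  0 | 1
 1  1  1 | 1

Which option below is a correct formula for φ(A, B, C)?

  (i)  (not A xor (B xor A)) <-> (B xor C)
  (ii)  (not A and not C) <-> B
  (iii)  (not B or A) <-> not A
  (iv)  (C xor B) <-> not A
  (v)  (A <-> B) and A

v

(i): at (0,0,1) it gives 1, but φ = 0 — eliminated.
(ii): at (0,0,1) it gives 1, but φ = 0 — eliminated.
(iii): at (0,0,0) it gives 1, but φ = 0 — eliminated.
(iv): at (0,0,1) it gives 1, but φ = 0 — eliminated.
Only (v) survives; checking it on all 8 rows confirms it matches φ.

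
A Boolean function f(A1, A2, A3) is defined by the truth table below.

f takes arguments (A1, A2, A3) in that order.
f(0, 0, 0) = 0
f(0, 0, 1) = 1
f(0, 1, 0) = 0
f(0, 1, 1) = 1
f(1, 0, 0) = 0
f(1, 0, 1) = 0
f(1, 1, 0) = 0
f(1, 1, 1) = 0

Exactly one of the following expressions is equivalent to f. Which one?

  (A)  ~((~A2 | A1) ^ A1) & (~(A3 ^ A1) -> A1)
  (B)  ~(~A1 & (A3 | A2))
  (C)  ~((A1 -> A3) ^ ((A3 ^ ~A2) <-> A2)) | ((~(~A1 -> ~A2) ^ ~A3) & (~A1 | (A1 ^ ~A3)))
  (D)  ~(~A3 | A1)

D

(A) disagrees with f on (0,0,1) (formula → 0, table → 1); rule it out.
(B) disagrees with f on (0,0,0) (formula → 1, table → 0); rule it out.
(C) disagrees with f on (0,0,0) (formula → 1, table → 0); rule it out.
(D) is the remaining candidate, and it agrees with f on all 8 inputs.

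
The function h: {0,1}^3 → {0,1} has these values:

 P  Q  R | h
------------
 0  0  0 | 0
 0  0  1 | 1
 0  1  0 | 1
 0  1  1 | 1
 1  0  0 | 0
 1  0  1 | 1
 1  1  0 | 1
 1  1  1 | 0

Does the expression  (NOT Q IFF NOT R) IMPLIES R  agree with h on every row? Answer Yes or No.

Test each input against both h and the formula:
  P=0, Q=0, R=0: formula gives 0, h = 0 ✓
  P=0, Q=0, R=1: formula gives 1, h = 1 ✓
  P=0, Q=1, R=0: formula gives 1, h = 1 ✓
  P=0, Q=1, R=1: formula gives 1, h = 1 ✓
  P=1, Q=0, R=0: formula gives 0, h = 0 ✓
  …
  P=1, Q=1, R=1: formula gives 1, but h = 0 ✗
Row (1,1,1) is a counterexample, so the formula is not equivalent to h.

No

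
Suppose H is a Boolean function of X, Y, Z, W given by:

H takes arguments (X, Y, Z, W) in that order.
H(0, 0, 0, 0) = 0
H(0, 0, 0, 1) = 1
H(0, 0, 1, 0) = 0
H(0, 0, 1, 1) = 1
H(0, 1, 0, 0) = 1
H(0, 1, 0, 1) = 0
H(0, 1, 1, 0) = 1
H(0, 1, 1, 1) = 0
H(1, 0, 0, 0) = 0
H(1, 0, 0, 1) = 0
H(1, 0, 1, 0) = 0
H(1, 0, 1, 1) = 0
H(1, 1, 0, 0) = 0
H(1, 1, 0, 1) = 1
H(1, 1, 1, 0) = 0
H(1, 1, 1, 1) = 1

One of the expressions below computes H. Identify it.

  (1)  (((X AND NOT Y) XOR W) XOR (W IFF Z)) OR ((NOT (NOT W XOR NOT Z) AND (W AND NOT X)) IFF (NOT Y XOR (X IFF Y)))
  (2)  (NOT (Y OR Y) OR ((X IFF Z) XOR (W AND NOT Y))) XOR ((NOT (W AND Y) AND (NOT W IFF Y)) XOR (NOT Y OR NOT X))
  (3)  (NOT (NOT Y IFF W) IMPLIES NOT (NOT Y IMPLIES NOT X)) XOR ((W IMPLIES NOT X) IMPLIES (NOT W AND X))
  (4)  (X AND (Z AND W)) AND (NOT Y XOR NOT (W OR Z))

(1) disagrees with H on (0,0,0,0) (formula → 1, table → 0); rule it out.
(2) disagrees with H on (0,1,1,0) (formula → 0, table → 1); rule it out.
(4) disagrees with H on (0,0,0,1) (formula → 0, table → 1); rule it out.
Only (3) survives; checking it on all 16 rows confirms it matches H.

3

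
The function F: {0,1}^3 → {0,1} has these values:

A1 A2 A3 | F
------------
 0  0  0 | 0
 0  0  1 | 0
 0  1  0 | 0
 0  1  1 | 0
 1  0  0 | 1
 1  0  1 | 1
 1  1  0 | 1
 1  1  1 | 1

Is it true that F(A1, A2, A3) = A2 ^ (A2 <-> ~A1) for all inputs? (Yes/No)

Test each input against both F and the formula:
  A1=0, A2=0, A3=0: formula gives 0, F = 0 ✓
  A1=0, A2=0, A3=1: formula gives 0, F = 0 ✓
  A1=0, A2=1, A3=0: formula gives 0, F = 0 ✓
  A1=0, A2=1, A3=1: formula gives 0, F = 0 ✓
  A1=1, A2=0, A3=0: formula gives 1, F = 1 ✓
  … (the remaining 3 rows also agree.)
No disagreement on any input; they are logically equivalent.

Yes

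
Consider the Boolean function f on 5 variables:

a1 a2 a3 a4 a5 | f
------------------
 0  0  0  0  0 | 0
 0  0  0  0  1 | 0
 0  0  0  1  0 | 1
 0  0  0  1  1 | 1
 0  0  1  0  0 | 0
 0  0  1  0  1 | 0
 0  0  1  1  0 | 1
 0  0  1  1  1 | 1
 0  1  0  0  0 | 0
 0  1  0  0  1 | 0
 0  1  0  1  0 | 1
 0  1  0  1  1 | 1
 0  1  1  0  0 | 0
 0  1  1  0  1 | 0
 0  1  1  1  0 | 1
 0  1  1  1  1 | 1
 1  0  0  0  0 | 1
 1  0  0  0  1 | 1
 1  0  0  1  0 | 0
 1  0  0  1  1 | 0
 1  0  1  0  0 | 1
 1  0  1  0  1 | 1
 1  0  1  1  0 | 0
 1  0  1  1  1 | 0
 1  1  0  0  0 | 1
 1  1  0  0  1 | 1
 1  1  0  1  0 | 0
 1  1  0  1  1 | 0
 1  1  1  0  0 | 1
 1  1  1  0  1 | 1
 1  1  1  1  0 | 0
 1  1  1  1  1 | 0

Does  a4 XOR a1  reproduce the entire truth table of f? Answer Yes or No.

Yes

Test each input against both f and the formula:
  a1=0, a2=0, a3=0, a4=0, a5=0: formula gives 0, f = 0 ✓
  a1=0, a2=0, a3=0, a4=0, a5=1: formula gives 0, f = 0 ✓
  a1=0, a2=0, a3=0, a4=1, a5=0: formula gives 1, f = 1 ✓
  a1=0, a2=0, a3=0, a4=1, a5=1: formula gives 1, f = 1 ✓
  … (the remaining 28 rows also agree.)
Every row agrees, so the formula is equivalent.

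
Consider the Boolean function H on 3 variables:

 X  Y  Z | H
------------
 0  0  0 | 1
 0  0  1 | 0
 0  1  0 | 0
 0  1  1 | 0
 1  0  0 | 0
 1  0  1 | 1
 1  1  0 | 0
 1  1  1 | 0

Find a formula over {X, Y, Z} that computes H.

H(X, Y, Z) = ((¬X ∧ ¬Y) ∧ ¬Z) ∨ ((X ∧ ¬Y) ∧ Z)

H=1 on 2 inputs: (0,0,0), (1,0,1). Reading each as a conjunction of literals (¬X·¬Y·¬Z, X·¬Y·Z) and taking the OR gives the canonical DNF.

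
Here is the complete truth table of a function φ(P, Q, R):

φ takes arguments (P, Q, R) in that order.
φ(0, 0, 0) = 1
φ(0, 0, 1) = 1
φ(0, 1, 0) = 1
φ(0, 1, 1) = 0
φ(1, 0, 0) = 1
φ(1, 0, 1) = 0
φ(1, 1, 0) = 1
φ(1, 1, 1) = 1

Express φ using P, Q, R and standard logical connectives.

φ(P, Q, R) = NOT (((NOT P AND Q) AND R) OR ((P AND NOT Q) AND R))

There are just 2 zero rows: (0,1,1), (1,0,1). Their minterms are ¬P·Q·R, P·¬Q·R; the OR of those covers precisely the 0-outputs, and negating it yields φ.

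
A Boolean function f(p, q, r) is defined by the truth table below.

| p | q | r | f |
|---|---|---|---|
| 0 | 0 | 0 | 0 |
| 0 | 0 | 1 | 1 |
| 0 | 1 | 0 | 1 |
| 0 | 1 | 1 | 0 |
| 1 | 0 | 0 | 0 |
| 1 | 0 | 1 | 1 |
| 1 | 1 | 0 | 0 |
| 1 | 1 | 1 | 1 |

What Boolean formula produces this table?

f=1 on 4 inputs: (0,0,1), (0,1,0), (1,0,1), (1,1,1). Reading each as a conjunction of literals (¬p·¬q·r, ¬p·q·¬r, p·¬q·r, p·q·r) and taking the OR gives the canonical DNF.

f(p, q, r) = ((((¬p ∧ ¬q) ∧ r) ∨ ((¬p ∧ q) ∧ ¬r)) ∨ ((p ∧ ¬q) ∧ r)) ∨ ((p ∧ q) ∧ r)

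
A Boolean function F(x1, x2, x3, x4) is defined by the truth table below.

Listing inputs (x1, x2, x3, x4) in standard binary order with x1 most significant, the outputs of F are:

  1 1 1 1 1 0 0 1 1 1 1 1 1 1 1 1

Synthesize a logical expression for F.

F(x1, x2, x3, x4) = ~((((~x1 & x2) & ~x3) & x4) | (((~x1 & x2) & x3) & ~x4))

There are just 2 zero rows: (0,1,0,1), (0,1,1,0). Their minterms are ¬x1·x2·¬x3·x4, ¬x1·x2·x3·¬x4; the OR of those covers precisely the 0-outputs, and negating it yields F.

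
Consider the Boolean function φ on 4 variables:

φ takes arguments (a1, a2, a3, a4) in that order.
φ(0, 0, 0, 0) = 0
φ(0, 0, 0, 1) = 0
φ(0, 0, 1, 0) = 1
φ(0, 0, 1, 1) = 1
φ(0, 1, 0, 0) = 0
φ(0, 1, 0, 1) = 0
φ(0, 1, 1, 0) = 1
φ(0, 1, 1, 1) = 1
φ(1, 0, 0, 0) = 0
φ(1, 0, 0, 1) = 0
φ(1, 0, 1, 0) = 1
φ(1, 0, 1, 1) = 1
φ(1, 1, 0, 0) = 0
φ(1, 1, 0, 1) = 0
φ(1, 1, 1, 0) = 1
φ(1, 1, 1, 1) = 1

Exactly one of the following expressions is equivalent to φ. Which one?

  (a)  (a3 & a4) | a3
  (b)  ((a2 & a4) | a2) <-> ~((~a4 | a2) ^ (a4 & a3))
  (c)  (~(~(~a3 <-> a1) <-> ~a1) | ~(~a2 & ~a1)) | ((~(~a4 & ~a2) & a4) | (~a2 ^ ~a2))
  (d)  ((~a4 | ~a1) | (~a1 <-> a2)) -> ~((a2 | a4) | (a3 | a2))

(b): at (0,0,0,0) it gives 1, but φ = 0 — eliminated.
(c): at (0,0,0,1) it gives 1, but φ = 0 — eliminated.
(d): at (0,0,0,0) it gives 1, but φ = 0 — eliminated.
That leaves (a). Evaluating it on every row reproduces the table of φ exactly.

a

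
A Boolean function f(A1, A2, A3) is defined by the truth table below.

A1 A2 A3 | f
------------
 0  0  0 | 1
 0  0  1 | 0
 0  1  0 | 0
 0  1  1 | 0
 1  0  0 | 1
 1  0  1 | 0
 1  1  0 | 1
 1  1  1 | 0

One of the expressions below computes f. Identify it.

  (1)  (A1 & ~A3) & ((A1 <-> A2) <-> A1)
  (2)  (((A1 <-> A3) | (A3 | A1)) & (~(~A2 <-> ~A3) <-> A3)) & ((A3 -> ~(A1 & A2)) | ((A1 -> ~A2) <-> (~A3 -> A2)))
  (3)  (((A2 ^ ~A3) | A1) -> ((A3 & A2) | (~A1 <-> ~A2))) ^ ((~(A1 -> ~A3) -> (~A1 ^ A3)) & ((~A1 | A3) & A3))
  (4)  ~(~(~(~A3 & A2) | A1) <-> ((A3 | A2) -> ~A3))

4

(1) disagrees with f on (0,0,0) (formula → 0, table → 1); rule it out.
(2) disagrees with f on (0,0,1) (formula → 1, table → 0); rule it out.
(3) disagrees with f on (0,1,0) (formula → 1, table → 0); rule it out.
That leaves (4). Evaluating it on every row reproduces the table of f exactly.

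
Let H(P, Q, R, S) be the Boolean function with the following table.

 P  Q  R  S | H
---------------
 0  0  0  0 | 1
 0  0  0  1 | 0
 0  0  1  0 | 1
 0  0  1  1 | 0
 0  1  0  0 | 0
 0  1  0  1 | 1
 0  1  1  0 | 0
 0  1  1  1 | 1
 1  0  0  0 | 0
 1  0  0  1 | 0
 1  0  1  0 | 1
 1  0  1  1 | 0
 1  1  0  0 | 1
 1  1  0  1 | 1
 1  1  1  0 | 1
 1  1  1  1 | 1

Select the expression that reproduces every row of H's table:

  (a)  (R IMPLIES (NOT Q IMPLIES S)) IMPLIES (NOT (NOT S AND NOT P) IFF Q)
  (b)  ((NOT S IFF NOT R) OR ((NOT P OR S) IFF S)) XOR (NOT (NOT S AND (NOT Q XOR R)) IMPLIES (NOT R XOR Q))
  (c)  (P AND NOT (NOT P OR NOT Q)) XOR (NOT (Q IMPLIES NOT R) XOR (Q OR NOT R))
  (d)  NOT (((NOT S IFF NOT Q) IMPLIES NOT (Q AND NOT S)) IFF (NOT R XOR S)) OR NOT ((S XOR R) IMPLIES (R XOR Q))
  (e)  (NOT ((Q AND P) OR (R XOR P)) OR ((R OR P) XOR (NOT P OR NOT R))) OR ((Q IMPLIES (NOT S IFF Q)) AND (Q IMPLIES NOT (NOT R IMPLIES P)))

a

(b): at (0,0,0,0) it gives 0, but H = 1 — eliminated.
(c): at (0,0,0,1) it gives 1, but H = 0 — eliminated.
(d): at (0,0,0,0) it gives 0, but H = 1 — eliminated.
(e): at (0,0,0,1) it gives 1, but H = 0 — eliminated.
(a) is the remaining candidate, and it agrees with H on all 16 inputs.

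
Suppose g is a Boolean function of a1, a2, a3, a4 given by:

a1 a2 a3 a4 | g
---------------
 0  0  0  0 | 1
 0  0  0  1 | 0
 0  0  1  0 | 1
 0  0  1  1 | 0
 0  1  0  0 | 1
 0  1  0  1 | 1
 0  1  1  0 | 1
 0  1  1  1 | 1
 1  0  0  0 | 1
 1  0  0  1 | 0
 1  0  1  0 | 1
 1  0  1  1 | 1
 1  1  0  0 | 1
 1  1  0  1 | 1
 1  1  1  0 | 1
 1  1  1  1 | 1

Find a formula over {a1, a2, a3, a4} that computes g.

g is 0 on only 3 rows — (0,0,0,1), (0,0,1,1), (1,0,0,1). Writing each as a minterm (¬a1·¬a2·¬a3·a4, ¬a1·¬a2·a3·a4, a1·¬a2·¬a3·a4) and OR-ing them characterizes exactly where g=0, so g is the negation of that disjunction.

g(a1, a2, a3, a4) = (((((a1' · a2') · a3') · a4) + (((a1' · a2') · a3) · a4)) + (((a1 · a2') · a3') · a4))'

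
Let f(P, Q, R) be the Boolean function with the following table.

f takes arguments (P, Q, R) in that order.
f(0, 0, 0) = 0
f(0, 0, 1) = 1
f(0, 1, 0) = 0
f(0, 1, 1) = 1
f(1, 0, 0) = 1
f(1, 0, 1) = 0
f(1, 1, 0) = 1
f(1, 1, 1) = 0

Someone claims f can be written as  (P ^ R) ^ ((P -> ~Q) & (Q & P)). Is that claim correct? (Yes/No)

Evaluate (P ^ R) ^ ((P -> ~Q) & (Q & P)) on each row and compare to f:
  P=0, Q=0, R=0: formula gives 0, f = 0 ✓
  P=0, Q=0, R=1: formula gives 1, f = 1 ✓
  P=0, Q=1, R=0: formula gives 0, f = 0 ✓
  P=0, Q=1, R=1: formula gives 1, f = 1 ✓
  P=1, Q=0, R=0: formula gives 1, f = 1 ✓
  …and likewise for the remaining 3 rows.
All 8 rows match — the expression computes f exactly.

Yes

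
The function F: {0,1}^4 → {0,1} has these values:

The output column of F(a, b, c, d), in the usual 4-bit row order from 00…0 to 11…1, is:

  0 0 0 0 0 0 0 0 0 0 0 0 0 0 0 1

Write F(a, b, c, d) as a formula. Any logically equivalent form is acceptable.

F(a, b, c, d) = ((a AND b) AND c) AND d

F is 1 on exactly one input, (1,1,1,1), whose minterm is a·b·c·d. So F is just that conjunction.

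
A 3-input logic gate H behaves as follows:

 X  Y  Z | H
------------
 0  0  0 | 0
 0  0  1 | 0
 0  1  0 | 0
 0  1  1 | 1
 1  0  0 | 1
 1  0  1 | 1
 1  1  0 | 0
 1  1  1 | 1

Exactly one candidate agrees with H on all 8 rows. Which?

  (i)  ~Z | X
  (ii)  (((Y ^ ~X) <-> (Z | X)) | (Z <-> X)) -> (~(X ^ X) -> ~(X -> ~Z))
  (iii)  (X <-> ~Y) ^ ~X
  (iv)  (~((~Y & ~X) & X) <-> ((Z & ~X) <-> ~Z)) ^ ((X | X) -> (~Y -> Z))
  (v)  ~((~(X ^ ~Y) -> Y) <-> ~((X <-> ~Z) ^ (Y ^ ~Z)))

ii

(i): at (0,0,0) it gives 1, but H = 0 — eliminated.
(iii): at (0,0,0) it gives 1, but H = 0 — eliminated.
(iv): at (0,0,0) it gives 1, but H = 0 — eliminated.
(v): at (0,0,0) it gives 1, but H = 0 — eliminated.
(ii) is the remaining candidate, and it agrees with H on all 8 inputs.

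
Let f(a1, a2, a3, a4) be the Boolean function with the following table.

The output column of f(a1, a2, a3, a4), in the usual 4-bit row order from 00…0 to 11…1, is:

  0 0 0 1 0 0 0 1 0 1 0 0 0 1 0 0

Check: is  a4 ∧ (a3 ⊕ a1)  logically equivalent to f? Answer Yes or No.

Yes

Check the formula against f row by row:
  a1=0, a2=0, a3=0, a4=0: formula gives 0, f = 0 ✓
  a1=0, a2=0, a3=0, a4=1: formula gives 0, f = 0 ✓
  a1=0, a2=0, a3=1, a4=0: formula gives 0, f = 0 ✓
  a1=0, a2=0, a3=1, a4=1: formula gives 1, f = 1 ✓
  … (the remaining 12 rows also agree.)
All 16 rows match — the expression computes f exactly.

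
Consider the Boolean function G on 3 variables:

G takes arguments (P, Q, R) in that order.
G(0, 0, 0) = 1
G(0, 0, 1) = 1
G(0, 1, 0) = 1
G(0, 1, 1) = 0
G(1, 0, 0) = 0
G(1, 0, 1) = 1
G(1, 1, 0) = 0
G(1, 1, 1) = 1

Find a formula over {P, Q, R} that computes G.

G(P, Q, R) = ~((((~P & Q) & R) | ((P & ~Q) & ~R)) | ((P & Q) & ~R))

There are just 3 zero rows: (0,1,1), (1,0,0), (1,1,0). Their minterms are ¬P·Q·R, P·¬Q·¬R, P·Q·¬R; the OR of those covers precisely the 0-outputs, and negating it yields G.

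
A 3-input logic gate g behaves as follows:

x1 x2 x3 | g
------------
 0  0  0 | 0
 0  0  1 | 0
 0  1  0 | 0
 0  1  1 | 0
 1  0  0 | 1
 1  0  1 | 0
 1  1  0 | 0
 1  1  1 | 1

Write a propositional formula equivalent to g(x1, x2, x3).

g(x1, x2, x3) = ((x1 & ~x2) & ~x3) | ((x1 & x2) & x3)

The 1-rows are (1,0,0), (1,1,1). Each contributes one minterm — x1·¬x2·¬x3; x1·x2·x3 — and their disjunction is a sum-of-products form of g.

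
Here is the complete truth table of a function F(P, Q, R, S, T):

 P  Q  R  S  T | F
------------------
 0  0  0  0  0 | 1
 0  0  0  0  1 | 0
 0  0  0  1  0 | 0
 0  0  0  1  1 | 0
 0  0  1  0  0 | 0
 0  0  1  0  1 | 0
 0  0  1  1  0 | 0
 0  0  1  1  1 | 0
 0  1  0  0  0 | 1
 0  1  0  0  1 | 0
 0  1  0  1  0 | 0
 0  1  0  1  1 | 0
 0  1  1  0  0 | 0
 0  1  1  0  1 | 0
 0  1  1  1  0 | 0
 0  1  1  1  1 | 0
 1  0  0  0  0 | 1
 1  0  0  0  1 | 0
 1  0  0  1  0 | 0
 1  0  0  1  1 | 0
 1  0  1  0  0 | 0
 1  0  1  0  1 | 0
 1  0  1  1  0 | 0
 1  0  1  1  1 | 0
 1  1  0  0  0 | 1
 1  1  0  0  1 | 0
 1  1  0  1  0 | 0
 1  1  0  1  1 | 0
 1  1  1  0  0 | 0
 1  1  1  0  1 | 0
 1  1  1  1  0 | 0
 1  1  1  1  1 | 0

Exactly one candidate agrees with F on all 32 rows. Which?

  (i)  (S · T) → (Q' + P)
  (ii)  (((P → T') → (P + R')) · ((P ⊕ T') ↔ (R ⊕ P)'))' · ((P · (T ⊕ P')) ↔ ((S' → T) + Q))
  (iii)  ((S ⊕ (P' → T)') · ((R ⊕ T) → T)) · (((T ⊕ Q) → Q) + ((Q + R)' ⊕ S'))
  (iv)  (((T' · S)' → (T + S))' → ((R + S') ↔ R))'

iv

(i) fails at (0,0,0,0,1): the formula yields 1, F is 0.
(ii) fails at (0,0,0,0,0): the formula yields 0, F is 1.
(iii) fails at (0,0,0,1,1): the formula yields 1, F is 0.
That leaves (iv). Evaluating it on every row reproduces the table of F exactly.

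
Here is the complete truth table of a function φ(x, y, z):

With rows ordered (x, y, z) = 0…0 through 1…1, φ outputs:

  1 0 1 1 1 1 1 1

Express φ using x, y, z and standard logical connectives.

Only row (0,0,1) gives 0. So φ is 1 everywhere except there — the complement of the minterm ¬x·¬y·z.

φ(x, y, z) = ((x' · y') · z)'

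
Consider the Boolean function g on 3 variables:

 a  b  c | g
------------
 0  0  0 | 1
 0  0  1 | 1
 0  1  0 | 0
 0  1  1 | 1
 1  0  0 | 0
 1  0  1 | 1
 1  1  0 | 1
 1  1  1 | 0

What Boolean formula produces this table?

g(a, b, c) = ~((((~a & b) & ~c) | ((a & ~b) & ~c)) | ((a & b) & c))

The 0-rows are (0,1,0), (1,0,0), (1,1,1). Take each as a conjunction (¬a·b·¬c, a·¬b·¬c, a·b·c), form their disjunction, and complement — that gives a formula that is 1 everywhere g is.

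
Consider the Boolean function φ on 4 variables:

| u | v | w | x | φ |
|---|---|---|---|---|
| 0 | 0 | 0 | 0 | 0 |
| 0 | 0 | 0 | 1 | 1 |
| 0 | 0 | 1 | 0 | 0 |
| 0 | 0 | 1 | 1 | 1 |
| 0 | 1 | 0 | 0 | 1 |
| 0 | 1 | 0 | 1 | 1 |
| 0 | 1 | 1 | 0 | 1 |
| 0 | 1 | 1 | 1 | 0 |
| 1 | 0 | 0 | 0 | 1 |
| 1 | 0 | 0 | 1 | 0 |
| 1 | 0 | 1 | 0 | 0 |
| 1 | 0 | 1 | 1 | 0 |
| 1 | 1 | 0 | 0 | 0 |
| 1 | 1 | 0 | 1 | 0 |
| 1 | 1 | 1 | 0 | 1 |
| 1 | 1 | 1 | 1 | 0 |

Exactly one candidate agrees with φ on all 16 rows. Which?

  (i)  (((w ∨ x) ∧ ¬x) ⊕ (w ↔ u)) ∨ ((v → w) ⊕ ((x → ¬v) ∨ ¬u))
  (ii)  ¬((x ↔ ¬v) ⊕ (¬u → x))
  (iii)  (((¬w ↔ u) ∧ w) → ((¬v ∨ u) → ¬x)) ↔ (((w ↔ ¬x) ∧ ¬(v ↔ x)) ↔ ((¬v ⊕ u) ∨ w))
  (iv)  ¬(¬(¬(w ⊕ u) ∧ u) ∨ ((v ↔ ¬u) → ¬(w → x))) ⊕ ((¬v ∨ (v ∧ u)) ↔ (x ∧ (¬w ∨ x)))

iii

(i) fails at (0,0,0,0): the formula yields 1, φ is 0.
(ii) fails at (0,0,0,0): the formula yields 1, φ is 0.
(iv) fails at (0,1,0,1): the formula yields 0, φ is 1.
That leaves (iii). Evaluating it on every row reproduces the table of φ exactly.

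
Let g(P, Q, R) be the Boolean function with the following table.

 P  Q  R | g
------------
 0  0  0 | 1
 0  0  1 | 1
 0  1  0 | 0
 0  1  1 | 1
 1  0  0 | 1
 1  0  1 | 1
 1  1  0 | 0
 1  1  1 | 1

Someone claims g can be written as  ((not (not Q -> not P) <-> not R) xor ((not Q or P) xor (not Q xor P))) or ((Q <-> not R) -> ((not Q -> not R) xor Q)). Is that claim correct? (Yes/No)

Yes

Evaluate ((not (not Q -> not P) <-> not R) xor ((not Q or P) xor (not Q xor P))) or ((Q <-> not R) -> ((not Q -> not R) xor Q)) on each row and compare to g:
  P=0, Q=0, R=0: formula gives 1, g = 1 ✓
  P=0, Q=0, R=1: formula gives 1, g = 1 ✓
  P=0, Q=1, R=0: formula gives 0, g = 0 ✓
  P=0, Q=1, R=1: formula gives 1, g = 1 ✓
  P=1, Q=0, R=0: formula gives 1, g = 1 ✓
  …and likewise for the remaining 3 rows.
No disagreement on any input; they are logically equivalent.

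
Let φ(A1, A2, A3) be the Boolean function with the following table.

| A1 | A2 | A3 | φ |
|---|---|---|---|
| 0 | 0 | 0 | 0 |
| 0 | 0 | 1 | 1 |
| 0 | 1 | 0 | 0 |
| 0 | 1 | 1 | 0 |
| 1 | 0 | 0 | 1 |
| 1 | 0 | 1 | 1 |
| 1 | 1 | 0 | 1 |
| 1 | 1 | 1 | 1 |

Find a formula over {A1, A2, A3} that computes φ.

φ(A1, A2, A3) = NOT ((((NOT A1 AND NOT A2) AND NOT A3) OR ((NOT A1 AND A2) AND NOT A3)) OR ((NOT A1 AND A2) AND A3))

The 0-rows are (0,0,0), (0,1,0), (0,1,1). Take each as a conjunction (¬A1·¬A2·¬A3, ¬A1·A2·¬A3, ¬A1·A2·A3), form their disjunction, and complement — that gives a formula that is 1 everywhere φ is.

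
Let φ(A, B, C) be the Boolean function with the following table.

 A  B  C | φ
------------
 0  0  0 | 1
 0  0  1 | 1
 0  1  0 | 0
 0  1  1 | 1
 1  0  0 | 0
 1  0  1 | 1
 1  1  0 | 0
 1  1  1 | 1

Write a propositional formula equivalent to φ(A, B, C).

φ(A, B, C) = ~((((~A & B) & ~C) | ((A & ~B) & ~C)) | ((A & B) & ~C))

There are just 3 zero rows: (0,1,0), (1,0,0), (1,1,0). Their minterms are ¬A·B·¬C, A·¬B·¬C, A·B·¬C; the OR of those covers precisely the 0-outputs, and negating it yields φ.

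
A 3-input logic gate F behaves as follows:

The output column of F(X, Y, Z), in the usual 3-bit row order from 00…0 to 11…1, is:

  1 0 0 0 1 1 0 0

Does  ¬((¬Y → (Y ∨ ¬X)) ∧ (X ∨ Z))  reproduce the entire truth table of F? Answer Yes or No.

Test each input against both F and the formula:
  X=0, Y=0, Z=0: formula gives 1, F = 1 ✓
  X=0, Y=0, Z=1: formula gives 0, F = 0 ✓
  X=0, Y=1, Z=0: formula gives 1, but F = 0 ✗
Row (0,1,0) is a counterexample, so the formula is not equivalent to F.

No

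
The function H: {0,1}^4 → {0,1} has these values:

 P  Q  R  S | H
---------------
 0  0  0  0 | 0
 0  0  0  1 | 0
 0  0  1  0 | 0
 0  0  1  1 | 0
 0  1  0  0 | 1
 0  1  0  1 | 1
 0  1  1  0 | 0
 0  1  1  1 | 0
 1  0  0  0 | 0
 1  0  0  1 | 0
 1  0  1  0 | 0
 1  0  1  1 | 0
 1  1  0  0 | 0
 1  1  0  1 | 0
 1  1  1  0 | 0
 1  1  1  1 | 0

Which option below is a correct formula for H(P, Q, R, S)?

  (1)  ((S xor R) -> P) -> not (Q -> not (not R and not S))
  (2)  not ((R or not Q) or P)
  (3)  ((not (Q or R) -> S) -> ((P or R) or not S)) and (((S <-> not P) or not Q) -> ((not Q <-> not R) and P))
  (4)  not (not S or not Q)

(1): at (0,0,0,1) it gives 1, but H = 0 — eliminated.
(3): at (0,1,0,1) it gives 0, but H = 1 — eliminated.
(4): at (0,1,0,0) it gives 0, but H = 1 — eliminated.
(2) is the remaining candidate, and it agrees with H on all 16 inputs.

2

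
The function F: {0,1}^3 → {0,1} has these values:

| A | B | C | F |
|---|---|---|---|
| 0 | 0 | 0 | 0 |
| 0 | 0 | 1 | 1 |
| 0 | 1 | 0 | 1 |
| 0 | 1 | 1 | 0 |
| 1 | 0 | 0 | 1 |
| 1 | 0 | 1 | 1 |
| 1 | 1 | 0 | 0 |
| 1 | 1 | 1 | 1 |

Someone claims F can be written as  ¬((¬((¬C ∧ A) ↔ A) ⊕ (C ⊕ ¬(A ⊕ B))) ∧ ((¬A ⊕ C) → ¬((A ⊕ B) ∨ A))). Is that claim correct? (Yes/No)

Yes

Test each input against both F and the formula:
  A=0, B=0, C=0: formula gives 0, F = 0 ✓
  A=0, B=0, C=1: formula gives 1, F = 1 ✓
  A=0, B=1, C=0: formula gives 1, F = 1 ✓
  A=0, B=1, C=1: formula gives 0, F = 0 ✓
  A=1, B=0, C=0: formula gives 1, F = 1 ✓
  … (the remaining 3 rows also agree.)
No disagreement on any input; they are logically equivalent.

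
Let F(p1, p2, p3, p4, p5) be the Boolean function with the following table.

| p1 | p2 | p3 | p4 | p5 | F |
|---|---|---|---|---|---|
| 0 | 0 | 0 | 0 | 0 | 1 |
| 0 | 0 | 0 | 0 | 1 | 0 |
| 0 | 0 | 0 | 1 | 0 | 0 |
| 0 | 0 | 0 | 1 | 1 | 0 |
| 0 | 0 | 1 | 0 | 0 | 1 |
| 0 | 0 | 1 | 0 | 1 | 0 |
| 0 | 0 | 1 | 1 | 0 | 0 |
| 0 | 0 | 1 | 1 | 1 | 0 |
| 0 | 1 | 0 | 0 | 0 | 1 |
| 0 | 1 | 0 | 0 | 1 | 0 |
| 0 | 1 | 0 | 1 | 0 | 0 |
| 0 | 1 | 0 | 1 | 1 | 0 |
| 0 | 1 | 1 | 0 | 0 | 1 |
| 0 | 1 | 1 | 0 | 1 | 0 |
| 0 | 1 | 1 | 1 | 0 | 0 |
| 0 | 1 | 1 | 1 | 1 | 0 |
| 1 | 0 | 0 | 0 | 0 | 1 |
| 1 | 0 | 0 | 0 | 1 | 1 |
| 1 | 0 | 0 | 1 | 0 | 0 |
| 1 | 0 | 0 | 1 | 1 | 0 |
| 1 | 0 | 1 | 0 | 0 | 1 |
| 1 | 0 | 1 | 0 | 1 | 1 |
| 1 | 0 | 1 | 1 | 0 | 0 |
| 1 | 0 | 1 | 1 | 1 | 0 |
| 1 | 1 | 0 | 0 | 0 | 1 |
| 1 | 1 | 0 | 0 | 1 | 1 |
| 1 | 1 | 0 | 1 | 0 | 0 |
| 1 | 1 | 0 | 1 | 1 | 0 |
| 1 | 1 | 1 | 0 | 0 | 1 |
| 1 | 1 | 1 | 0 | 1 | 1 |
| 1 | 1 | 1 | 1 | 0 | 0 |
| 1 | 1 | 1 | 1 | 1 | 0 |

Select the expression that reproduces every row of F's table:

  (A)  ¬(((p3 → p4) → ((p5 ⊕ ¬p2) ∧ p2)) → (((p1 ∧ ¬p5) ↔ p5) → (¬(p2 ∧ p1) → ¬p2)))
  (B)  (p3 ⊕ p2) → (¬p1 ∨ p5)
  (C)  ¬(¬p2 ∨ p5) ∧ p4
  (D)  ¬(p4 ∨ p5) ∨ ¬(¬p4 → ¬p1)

D

(A): at (0,0,0,0,0) it gives 0, but F = 1 — eliminated.
(B): at (0,0,0,0,1) it gives 1, but F = 0 — eliminated.
(C): at (0,0,0,0,0) it gives 0, but F = 1 — eliminated.
Only (D) survives; checking it on all 32 rows confirms it matches F.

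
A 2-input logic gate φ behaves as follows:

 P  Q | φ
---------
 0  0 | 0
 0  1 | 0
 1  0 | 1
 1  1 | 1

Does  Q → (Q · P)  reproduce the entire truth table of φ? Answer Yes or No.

Test each input against both φ and the formula:
  P=0, Q=0: formula gives 1, but φ = 0 ✗
Since they disagree at (0,0), the expression is not a correct formula for φ.

No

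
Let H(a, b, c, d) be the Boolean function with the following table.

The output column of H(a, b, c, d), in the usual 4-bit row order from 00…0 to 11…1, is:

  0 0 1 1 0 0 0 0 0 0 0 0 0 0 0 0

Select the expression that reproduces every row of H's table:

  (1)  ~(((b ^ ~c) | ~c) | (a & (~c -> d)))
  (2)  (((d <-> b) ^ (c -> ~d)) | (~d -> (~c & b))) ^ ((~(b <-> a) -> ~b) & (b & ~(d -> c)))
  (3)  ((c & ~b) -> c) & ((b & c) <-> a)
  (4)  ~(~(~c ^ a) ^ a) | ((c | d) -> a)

1

(2) fails at (0,0,0,1): the formula yields 1, H is 0.
(3) fails at (0,0,0,0): the formula yields 1, H is 0.
(4) fails at (0,0,0,0): the formula yields 1, H is 0.
That leaves (1). Evaluating it on every row reproduces the table of H exactly.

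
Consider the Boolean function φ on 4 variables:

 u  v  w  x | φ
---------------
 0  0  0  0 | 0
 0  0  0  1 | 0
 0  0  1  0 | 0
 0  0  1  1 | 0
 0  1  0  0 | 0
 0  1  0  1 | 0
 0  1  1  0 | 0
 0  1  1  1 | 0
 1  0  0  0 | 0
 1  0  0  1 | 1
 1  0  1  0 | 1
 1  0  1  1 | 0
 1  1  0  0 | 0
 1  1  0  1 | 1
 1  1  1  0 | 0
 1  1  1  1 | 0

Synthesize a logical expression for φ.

Collect the rows where φ=1 — (1,0,0,1), (1,0,1,0), (1,1,0,1) — and write one minterm per row: u·¬v·¬w·x, u·¬v·w·¬x, u·v·¬w·x. Their union (logical OR) reproduces the table exactly.

φ(u, v, w, x) = ((((u · v') · w') · x) + (((u · v') · w) · x')) + (((u · v) · w') · x)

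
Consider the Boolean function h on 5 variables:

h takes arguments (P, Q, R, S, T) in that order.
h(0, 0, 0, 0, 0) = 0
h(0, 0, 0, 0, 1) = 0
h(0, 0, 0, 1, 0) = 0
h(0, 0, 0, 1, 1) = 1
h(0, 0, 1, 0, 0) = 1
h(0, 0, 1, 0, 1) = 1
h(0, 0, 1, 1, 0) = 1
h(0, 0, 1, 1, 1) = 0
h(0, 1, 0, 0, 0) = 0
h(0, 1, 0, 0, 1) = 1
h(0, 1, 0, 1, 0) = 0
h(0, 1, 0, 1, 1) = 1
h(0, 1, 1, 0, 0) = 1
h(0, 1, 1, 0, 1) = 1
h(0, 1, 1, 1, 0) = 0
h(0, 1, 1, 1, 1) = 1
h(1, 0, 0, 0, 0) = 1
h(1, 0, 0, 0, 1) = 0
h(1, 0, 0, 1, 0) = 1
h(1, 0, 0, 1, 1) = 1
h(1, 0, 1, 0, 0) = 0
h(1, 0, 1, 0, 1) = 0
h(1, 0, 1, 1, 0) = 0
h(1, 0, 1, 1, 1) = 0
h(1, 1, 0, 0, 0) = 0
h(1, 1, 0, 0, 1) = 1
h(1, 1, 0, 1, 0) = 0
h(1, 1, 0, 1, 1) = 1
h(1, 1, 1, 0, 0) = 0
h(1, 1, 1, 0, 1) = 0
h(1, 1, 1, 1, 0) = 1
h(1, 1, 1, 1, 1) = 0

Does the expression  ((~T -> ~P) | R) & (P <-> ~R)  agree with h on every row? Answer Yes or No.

Check the formula against h row by row:
  P=0, Q=0, R=0, S=0, T=0: formula gives 0, h = 0 ✓
  P=0, Q=0, R=0, S=0, T=1: formula gives 0, h = 0 ✓
  P=0, Q=0, R=0, S=1, T=0: formula gives 0, h = 0 ✓
  P=0, Q=0, R=0, S=1, T=1: formula gives 0, but h = 1 ✗
A single disagreement suffices: at (0,0,0,1,1) they differ, so the formula does not compute h.

No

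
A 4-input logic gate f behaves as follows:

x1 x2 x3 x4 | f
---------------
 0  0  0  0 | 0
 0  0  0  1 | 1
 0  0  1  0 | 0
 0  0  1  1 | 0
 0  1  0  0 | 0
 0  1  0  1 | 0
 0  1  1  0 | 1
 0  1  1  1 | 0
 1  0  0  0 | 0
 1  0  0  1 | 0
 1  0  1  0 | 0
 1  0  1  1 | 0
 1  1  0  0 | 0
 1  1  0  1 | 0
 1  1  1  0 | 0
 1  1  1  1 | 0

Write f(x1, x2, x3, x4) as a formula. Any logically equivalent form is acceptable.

f(x1, x2, x3, x4) = (((NOT x1 AND NOT x2) AND NOT x3) AND x4) OR (((NOT x1 AND x2) AND x3) AND NOT x4)

The 1-rows are (0,0,0,1), (0,1,1,0). Each contributes one minterm — ¬x1·¬x2·¬x3·x4; ¬x1·x2·x3·¬x4 — and their disjunction is a sum-of-products form of f.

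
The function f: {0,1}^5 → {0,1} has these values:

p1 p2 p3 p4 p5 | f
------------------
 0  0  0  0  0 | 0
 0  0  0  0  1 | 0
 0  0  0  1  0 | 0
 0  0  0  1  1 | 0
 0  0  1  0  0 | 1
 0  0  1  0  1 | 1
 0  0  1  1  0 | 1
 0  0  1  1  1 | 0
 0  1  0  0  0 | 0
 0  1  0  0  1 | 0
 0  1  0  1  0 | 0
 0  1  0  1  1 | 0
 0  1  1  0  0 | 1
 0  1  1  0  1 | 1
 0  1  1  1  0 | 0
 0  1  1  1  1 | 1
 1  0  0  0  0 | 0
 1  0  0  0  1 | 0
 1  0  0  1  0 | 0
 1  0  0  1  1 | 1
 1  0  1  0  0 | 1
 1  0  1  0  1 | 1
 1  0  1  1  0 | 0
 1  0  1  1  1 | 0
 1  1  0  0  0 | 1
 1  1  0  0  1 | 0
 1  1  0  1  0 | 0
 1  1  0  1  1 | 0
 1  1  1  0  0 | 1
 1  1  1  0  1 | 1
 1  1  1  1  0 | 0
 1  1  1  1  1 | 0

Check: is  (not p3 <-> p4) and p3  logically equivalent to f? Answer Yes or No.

No

Test each input against both f and the formula:
  p1=0, p2=0, p3=0, p4=0, p5=0: formula gives 0, f = 0 ✓
  p1=0, p2=0, p3=0, p4=0, p5=1: formula gives 0, f = 0 ✓
  p1=0, p2=0, p3=0, p4=1, p5=0: formula gives 0, f = 0 ✓
  p1=0, p2=0, p3=0, p4=1, p5=1: formula gives 0, f = 0 ✓
  …
  p1=0, p2=0, p3=1, p4=1, p5=0: formula gives 0, but f = 1 ✗
A single disagreement suffices: at (0,0,1,1,0) they differ, so the formula does not compute f.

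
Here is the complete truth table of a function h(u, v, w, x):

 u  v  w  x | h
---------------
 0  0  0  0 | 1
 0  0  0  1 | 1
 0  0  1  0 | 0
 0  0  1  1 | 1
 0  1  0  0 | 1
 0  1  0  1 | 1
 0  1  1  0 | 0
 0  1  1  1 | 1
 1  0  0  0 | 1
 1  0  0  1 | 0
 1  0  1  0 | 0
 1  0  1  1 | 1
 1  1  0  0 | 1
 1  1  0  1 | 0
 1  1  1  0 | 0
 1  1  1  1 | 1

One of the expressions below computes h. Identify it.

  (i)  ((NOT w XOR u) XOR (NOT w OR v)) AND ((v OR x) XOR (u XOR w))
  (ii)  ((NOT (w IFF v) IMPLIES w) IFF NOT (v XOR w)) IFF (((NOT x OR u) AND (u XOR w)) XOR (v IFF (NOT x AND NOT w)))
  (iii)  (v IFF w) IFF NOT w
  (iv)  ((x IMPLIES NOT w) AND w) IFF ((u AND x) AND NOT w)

(i) disagrees with h on (0,0,0,0) (formula → 0, table → 1); rule it out.
(ii) disagrees with h on (0,0,0,0) (formula → 0, table → 1); rule it out.
(iii) disagrees with h on (0,0,1,0) (formula → 1, table → 0); rule it out.
Only (iv) survives; checking it on all 16 rows confirms it matches h.

iv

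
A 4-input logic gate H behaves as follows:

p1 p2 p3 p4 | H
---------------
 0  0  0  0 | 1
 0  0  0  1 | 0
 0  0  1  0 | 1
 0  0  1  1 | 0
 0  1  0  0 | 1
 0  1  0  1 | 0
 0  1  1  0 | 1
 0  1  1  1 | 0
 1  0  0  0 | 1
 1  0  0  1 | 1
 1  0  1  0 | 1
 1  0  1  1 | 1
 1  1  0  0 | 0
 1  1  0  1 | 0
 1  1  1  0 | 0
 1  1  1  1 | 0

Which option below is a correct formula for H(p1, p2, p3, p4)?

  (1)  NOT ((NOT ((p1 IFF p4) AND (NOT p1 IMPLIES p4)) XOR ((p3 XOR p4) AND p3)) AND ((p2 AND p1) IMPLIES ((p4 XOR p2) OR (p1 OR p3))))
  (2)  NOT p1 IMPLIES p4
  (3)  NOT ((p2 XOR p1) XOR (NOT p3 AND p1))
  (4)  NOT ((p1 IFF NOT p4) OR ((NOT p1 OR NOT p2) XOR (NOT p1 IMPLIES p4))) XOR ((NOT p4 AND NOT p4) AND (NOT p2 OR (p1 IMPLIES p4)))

(1): at (0,0,0,0) it gives 0, but H = 1 — eliminated.
(2): at (0,0,0,0) it gives 0, but H = 1 — eliminated.
(3): at (0,0,0,1) it gives 1, but H = 0 — eliminated.
(4) is the remaining candidate, and it agrees with H on all 16 inputs.

4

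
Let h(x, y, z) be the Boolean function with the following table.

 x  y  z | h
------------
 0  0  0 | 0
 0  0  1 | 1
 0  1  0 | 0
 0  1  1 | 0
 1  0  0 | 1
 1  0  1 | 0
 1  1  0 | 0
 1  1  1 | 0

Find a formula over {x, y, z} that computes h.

h=1 on 2 inputs: (0,0,1), (1,0,0). Reading each as a conjunction of literals (¬x·¬y·z, x·¬y·¬z) and taking the OR gives the canonical DNF.

h(x, y, z) = ((not x and not y) and z) or ((x and not y) and not z)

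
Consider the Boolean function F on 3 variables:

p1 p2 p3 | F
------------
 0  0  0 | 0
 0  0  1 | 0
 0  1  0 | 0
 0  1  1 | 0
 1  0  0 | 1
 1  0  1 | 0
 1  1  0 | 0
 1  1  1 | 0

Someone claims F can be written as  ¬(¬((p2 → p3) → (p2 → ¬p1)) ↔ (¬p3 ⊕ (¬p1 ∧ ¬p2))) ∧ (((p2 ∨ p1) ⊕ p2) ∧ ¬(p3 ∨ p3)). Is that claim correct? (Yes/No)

Yes

Test each input against both F and the formula:
  p1=0, p2=0, p3=0: formula gives 0, F = 0 ✓
  p1=0, p2=0, p3=1: formula gives 0, F = 0 ✓
  p1=0, p2=1, p3=0: formula gives 0, F = 0 ✓
  p1=0, p2=1, p3=1: formula gives 0, F = 0 ✓
  p1=1, p2=0, p3=0: formula gives 1, F = 1 ✓
  …and likewise for the remaining 3 rows.
Every row agrees, so the formula is equivalent.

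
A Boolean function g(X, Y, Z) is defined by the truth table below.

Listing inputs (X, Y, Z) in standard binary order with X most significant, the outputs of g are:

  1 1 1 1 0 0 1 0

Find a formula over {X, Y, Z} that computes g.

g(X, Y, Z) = ~((((X & ~Y) & ~Z) | ((X & ~Y) & Z)) | ((X & Y) & Z))

There are just 3 zero rows: (1,0,0), (1,0,1), (1,1,1). Their minterms are X·¬Y·¬Z, X·¬Y·Z, X·Y·Z; the OR of those covers precisely the 0-outputs, and negating it yields g.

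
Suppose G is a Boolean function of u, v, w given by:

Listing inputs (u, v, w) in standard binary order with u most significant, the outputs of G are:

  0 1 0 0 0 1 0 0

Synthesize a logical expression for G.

G(u, v, w) = ((not u and not v) and w) or ((u and not v) and w)

Collect the rows where G=1 — (0,0,1), (1,0,1) — and write one minterm per row: ¬u·¬v·w, u·¬v·w. Their union (logical OR) reproduces the table exactly.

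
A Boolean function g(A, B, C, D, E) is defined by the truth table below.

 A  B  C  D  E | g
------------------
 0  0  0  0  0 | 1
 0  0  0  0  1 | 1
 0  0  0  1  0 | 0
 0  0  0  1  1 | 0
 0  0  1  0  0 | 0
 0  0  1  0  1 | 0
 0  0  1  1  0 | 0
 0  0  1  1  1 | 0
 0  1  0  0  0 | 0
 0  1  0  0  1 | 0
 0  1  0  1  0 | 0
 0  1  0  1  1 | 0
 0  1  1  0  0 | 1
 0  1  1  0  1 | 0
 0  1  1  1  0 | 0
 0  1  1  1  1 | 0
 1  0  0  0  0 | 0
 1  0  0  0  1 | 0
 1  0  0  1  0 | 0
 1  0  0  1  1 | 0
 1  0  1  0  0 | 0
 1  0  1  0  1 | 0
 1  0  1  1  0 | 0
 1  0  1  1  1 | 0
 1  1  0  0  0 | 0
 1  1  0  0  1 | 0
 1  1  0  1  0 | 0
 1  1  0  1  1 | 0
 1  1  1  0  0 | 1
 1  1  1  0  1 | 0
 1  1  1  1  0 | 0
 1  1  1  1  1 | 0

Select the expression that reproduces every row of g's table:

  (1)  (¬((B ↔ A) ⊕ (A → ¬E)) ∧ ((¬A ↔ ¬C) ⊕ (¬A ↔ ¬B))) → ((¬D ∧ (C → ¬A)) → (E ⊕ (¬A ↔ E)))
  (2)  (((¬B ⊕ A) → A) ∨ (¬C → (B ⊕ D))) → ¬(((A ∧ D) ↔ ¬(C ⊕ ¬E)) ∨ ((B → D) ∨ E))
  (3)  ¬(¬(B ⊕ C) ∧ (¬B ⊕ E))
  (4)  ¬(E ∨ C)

(1): at (0,0,0,1,0) it gives 1, but g = 0 — eliminated.
(3): at (0,0,0,0,0) it gives 0, but g = 1 — eliminated.
(4): at (0,0,0,0,1) it gives 0, but g = 1 — eliminated.
Only (2) survives; checking it on all 32 rows confirms it matches g.

2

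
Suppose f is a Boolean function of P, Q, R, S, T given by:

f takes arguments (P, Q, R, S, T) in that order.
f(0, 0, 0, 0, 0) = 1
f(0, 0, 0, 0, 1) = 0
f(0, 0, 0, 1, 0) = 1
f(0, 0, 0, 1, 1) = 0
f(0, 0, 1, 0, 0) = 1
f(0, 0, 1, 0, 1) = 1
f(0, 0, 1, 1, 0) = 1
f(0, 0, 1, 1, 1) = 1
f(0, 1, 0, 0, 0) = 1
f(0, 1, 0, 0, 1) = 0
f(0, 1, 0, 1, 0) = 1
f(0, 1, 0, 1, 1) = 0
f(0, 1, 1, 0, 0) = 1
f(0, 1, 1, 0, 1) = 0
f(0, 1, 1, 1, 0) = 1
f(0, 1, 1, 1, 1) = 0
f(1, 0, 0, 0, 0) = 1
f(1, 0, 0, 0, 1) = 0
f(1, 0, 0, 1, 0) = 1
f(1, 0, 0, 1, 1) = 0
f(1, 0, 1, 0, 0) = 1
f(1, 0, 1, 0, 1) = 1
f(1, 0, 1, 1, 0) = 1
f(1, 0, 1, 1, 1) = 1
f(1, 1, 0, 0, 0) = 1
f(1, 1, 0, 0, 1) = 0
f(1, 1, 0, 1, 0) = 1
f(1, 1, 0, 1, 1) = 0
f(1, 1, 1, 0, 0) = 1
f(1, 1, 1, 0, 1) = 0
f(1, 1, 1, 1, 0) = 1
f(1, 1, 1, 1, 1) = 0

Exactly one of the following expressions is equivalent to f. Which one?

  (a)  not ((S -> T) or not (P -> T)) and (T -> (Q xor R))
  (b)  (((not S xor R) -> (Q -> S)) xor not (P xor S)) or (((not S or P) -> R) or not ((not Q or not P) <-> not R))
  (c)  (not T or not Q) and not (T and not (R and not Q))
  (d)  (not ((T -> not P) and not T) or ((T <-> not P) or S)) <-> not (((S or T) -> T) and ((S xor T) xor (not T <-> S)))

c

(a) fails at (0,0,0,0,0): the formula yields 0, f is 1.
(b) fails at (0,0,0,0,0): the formula yields 0, f is 1.
(d) fails at (0,0,0,0,0): the formula yields 0, f is 1.
(c) is the remaining candidate, and it agrees with f on all 32 inputs.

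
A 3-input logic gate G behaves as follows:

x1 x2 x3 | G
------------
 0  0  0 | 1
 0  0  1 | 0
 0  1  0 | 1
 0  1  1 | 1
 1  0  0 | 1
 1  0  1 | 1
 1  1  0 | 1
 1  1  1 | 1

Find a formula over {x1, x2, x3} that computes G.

G is 0 on exactly one input, (0,0,1), whose minterm is ¬x1·¬x2·x3. So G is the negation of that single conjunction.

G(x1, x2, x3) = ¬((¬x1 ∧ ¬x2) ∧ x3)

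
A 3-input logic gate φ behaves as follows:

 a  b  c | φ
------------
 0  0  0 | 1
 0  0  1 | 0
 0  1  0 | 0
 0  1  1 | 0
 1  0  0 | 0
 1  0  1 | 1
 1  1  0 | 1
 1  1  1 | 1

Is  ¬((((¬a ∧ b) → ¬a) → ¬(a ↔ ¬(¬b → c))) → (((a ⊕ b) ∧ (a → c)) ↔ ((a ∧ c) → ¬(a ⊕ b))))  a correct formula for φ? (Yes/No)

Evaluate ¬((((¬a ∧ b) → ¬a) → ¬(a ↔ ¬(¬b → c))) → (((a ⊕ b) ∧ (a → c)) ↔ ((a ∧ c) → ¬(a ⊕ b)))) on each row and compare to φ:
  a=0, b=0, c=0: formula gives 1, φ = 1 ✓
  a=0, b=0, c=1: formula gives 0, φ = 0 ✓
  a=0, b=1, c=0: formula gives 0, φ = 0 ✓
  a=0, b=1, c=1: formula gives 0, φ = 0 ✓
  a=1, b=0, c=0: formula gives 0, φ = 0 ✓
  …and likewise for the remaining 3 rows.
Every row agrees, so the formula is equivalent.

Yes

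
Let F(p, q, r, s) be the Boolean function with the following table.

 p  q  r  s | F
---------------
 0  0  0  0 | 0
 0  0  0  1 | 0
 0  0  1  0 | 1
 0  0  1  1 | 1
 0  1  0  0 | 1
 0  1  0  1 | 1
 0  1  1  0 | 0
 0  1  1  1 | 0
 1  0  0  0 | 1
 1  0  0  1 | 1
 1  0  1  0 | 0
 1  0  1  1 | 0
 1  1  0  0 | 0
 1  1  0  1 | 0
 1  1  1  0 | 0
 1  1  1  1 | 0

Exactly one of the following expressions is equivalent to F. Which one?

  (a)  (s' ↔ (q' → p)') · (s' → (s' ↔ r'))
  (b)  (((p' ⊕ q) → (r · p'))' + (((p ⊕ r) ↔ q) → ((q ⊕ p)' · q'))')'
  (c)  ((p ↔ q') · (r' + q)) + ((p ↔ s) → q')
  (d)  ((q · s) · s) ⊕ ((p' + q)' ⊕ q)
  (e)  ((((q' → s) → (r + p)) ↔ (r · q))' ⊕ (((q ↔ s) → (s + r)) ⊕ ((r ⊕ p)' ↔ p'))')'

(a) fails at (0,0,0,0): the formula yields 1, F is 0.
(c) fails at (0,0,0,0): the formula yields 1, F is 0.
(d) fails at (0,0,1,0): the formula yields 0, F is 1.
(e) fails at (0,0,1,0): the formula yields 0, F is 1.
That leaves (b). Evaluating it on every row reproduces the table of F exactly.

b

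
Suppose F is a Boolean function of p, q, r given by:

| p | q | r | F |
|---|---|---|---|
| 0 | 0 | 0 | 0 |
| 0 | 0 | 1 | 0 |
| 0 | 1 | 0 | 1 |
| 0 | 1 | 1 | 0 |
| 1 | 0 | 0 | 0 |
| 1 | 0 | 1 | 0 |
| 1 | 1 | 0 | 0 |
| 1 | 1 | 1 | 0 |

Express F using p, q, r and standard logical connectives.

F(p, q, r) = (~p & q) & ~r

F is 1 on exactly one input, (0,1,0), whose minterm is ¬p·q·¬r. So F is just that conjunction.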